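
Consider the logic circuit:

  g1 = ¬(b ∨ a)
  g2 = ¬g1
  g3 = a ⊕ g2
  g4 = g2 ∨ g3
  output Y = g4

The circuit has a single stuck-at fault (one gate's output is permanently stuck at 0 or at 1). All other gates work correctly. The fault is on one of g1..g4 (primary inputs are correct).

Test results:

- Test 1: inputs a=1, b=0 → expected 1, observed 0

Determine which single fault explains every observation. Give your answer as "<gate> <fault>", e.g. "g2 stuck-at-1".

g4 stuck-at-0

Fault-free values for test 1 (a=1, b=0): g1=0, g2=1, g3=0, g4=1, giving Y=1. Observed 0.
Test 1: faults giving observed 0 are {g4 stuck-at-0}.
Only g4 stuck-at-0 is consistent with every test.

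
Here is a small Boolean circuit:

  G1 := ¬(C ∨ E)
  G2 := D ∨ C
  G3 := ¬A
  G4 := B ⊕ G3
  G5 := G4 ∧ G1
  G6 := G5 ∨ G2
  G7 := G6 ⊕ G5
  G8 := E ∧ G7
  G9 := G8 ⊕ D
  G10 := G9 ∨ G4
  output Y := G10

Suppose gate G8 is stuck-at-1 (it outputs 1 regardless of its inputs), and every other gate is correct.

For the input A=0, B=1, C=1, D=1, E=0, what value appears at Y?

0

Propagate with G8 forced: G1=0, G2=1, G3=1, G4=0, G5=0, G6=1, G7=1, G8=1 [stuck-at-1], G9=0, G10=0.
So Y = 0. (Without the fault it would be 1.)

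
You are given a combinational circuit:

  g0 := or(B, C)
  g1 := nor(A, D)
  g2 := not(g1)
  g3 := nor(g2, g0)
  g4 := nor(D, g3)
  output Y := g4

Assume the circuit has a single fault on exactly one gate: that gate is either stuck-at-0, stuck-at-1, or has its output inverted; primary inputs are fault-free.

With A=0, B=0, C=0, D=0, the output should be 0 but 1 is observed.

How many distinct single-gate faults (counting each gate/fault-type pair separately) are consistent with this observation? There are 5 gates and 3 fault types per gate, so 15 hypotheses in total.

Fault-free: g0=0, g1=1, g2=0, g3=1, g4=0 → 0. Observed 1.
  g0: stuck-at-1, inverted output ✓; others ✗
  g1: stuck-at-0, inverted output ✓; others ✗
  g2: stuck-at-1, inverted output ✓; others ✗
  g3: stuck-at-0, inverted output ✓; others ✗
  g4: stuck-at-1, inverted output ✓; others ✗
Consistent faults: {g0 stuck-at-1, g0 inverted output, g1 stuck-at-0, g1 inverted output, g2 stuck-at-1, g2 inverted output, g3 stuck-at-0, g3 inverted output, g4 stuck-at-1, g4 inverted output} — 10 in all.

10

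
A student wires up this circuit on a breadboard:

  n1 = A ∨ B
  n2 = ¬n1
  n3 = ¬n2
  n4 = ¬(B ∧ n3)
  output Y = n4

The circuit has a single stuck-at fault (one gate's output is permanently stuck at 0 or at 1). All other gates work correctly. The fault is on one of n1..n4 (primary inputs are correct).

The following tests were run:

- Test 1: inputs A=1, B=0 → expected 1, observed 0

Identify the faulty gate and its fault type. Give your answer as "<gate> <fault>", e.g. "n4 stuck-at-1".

n4 stuck-at-0

Fault-free values for test 1 (A=1, B=0): n1=1, n2=0, n3=1, n4=1, giving Y=1. Observed 0.
Test 1: faults giving observed 0 are {n4 stuck-at-0}.
Only n4 stuck-at-0 is consistent with every test.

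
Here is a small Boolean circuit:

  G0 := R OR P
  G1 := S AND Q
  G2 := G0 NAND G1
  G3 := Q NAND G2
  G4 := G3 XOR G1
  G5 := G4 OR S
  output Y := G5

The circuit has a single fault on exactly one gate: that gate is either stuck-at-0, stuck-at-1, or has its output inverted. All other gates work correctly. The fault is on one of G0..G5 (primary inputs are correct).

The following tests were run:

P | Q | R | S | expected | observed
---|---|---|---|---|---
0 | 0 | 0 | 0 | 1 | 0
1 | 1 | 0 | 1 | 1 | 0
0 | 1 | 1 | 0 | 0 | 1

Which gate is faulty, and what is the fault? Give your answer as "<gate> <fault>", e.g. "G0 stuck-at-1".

Fault-free values for test 1 (P=0, Q=0, R=0, S=0): G0=0, G1=0, G2=1, G3=1, G4=1, G5=1, giving Y=1. Observed 0.
Test 1: faults giving observed 0 are {G1 stuck-at-1, G1 inverted output, G3 stuck-at-0, G3 inverted output, G4 stuck-at-0, G4 inverted output, G5 stuck-at-0, G5 inverted output}.
Test 2 (P=1, Q=1, R=0, S=1): fault-free G0=1, G1=1, G2=0, G3=1, G4=0, G5=1 → 1; observed 0. Eliminates G1 stuck-at-1, G1 inverted output, G3 stuck-at-0, G3 inverted output, G4 stuck-at-0, G4 inverted output.
Test 3 (P=0, Q=1, R=1, S=0): fault-free G0=1, G1=0, G2=1, G3=0, G4=0, G5=0 → 0; observed 1. Eliminates G5 stuck-at-0.
Only G5 inverted output is consistent with every test.

G5 inverted output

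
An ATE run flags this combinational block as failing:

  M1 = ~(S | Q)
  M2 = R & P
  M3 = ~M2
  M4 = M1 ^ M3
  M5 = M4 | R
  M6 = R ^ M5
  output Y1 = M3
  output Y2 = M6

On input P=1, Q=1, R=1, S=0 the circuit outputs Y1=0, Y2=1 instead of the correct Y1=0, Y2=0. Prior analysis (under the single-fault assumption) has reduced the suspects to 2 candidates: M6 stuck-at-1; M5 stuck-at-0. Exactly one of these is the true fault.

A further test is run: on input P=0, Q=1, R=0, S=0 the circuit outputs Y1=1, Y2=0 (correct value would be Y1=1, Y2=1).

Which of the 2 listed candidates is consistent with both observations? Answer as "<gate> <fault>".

Evaluate each candidate on input P=0, Q=1, R=0, S=0:
  M6 stuck-at-1: M1=0, M2=0, M3=1, M4=1, M5=1, M6=1 [stuck-at-1] → Y1=1, Y2=1 — eliminated
  M5 stuck-at-0: M1=0, M2=0, M3=1, M4=1, M5=0 [stuck-at-0], M6=0 → Y1=1, Y2=0 — matches
Only M5 stuck-at-0 reproduces the observed Y1=1, Y2=0.

M5 stuck-at-0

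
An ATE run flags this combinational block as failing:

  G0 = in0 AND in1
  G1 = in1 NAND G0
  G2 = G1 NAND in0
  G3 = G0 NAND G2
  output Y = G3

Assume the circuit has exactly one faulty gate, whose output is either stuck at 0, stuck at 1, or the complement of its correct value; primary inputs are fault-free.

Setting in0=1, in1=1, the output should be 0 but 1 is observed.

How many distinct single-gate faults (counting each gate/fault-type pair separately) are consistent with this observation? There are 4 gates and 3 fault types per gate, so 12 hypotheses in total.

8

Fault-free: G0=1, G1=0, G2=1, G3=0 → 0. Observed 1.
  G0 stuck-at-0: output 1 ✓
  G0 stuck-at-1: output 0 ✗
  G0 inverted output: output 1 ✓
  G1 stuck-at-0: output 0 ✗
  G1 stuck-at-1: output 1 ✓
  G1 inverted output: output 1 ✓
  G2 stuck-at-0: output 1 ✓
  G2 stuck-at-1: output 0 ✗
  G2 inverted output: output 1 ✓
  G3 stuck-at-0: output 0 ✗
  G3 stuck-at-1: output 1 ✓
  G3 inverted output: output 1 ✓
Consistent faults: {G0 stuck-at-0, G0 inverted output, G1 stuck-at-1, G1 inverted output, G2 stuck-at-0, G2 inverted output, G3 stuck-at-1, G3 inverted output} — 8 in all.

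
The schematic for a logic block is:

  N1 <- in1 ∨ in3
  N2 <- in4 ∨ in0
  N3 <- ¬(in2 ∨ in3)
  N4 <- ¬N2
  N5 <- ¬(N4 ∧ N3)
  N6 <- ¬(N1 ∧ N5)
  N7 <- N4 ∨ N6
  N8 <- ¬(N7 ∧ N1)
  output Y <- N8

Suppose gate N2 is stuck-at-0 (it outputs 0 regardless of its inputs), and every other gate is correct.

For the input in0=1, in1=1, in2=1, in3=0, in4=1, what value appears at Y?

0

Propagate with N2 forced: N1=1, N2=0 [stuck-at-0], N3=0, N4=1, N5=1, N6=0, N7=1, N8=0.
So Y = 0. (Without the fault it would be 1.)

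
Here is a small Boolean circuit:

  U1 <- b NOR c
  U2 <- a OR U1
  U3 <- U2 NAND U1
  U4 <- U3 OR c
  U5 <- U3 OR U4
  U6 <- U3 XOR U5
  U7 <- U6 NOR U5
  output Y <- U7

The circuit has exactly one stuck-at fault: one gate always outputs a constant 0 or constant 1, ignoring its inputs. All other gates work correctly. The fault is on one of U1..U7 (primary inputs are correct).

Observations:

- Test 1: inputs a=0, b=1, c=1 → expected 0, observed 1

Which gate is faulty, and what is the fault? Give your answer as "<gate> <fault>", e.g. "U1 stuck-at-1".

U7 stuck-at-1

Fault-free values for test 1 (a=0, b=1, c=1): U1=0, U2=0, U3=1, U4=1, U5=1, U6=0, U7=0, giving Y=0. Observed 1.
Test 1: faults giving observed 1 are {U7 stuck-at-1}.
Only U7 stuck-at-1 is consistent with every test.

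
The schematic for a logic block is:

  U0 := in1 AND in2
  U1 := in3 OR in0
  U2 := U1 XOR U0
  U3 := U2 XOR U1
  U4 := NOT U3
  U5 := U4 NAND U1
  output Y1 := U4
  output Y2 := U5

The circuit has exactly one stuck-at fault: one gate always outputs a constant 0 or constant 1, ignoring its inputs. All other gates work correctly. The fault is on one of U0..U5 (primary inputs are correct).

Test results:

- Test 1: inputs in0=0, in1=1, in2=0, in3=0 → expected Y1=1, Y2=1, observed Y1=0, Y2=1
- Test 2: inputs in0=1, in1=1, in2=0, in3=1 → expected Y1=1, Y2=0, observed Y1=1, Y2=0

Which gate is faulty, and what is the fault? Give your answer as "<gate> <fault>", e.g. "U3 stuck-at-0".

U2 stuck-at-1

Fault-free values for test 1 (in0=0, in1=1, in2=0, in3=0): U0=0, U1=0, U2=0, U3=0, U4=1, U5=1, giving Y1=1, Y2=1. Observed Y1=0, Y2=1.
Test 1: faults giving observed Y1=0, Y2=1 are {U0 stuck-at-1, U2 stuck-at-1, U3 stuck-at-1, U4 stuck-at-0}.
Test 2 (in0=1, in1=1, in2=0, in3=1): fault-free U0=0, U1=1, U2=1, U3=0, U4=1, U5=0 → Y1=1, Y2=0; observed Y1=1, Y2=0. Eliminates U0 stuck-at-1, U3 stuck-at-1, U4 stuck-at-0.
Only U2 stuck-at-1 is consistent with every test.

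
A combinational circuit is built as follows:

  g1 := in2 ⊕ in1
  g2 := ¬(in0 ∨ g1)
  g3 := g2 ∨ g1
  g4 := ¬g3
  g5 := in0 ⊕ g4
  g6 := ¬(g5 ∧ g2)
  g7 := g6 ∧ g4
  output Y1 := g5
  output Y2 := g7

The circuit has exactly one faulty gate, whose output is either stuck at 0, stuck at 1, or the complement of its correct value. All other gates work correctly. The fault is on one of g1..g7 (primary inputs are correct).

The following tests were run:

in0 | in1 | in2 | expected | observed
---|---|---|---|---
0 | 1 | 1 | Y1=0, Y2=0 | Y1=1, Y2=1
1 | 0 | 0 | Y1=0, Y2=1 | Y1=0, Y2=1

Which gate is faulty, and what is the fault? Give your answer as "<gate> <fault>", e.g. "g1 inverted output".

Fault-free values for test 1 (in0=0, in1=1, in2=1): g1=0, g2=1, g3=1, g4=0, g5=0, g6=1, g7=0, giving Y1=0, Y2=0. Observed Y1=1, Y2=1.
Test 1: faults giving observed Y1=1, Y2=1 are {g2 stuck-at-0, g2 inverted output}.
Test 2 (in0=1, in1=0, in2=0): fault-free g1=0, g2=0, g3=0, g4=1, g5=0, g6=1, g7=1 → Y1=0, Y2=1; observed Y1=0, Y2=1. Eliminates g2 inverted output.
Only g2 stuck-at-0 is consistent with every test.

g2 stuck-at-0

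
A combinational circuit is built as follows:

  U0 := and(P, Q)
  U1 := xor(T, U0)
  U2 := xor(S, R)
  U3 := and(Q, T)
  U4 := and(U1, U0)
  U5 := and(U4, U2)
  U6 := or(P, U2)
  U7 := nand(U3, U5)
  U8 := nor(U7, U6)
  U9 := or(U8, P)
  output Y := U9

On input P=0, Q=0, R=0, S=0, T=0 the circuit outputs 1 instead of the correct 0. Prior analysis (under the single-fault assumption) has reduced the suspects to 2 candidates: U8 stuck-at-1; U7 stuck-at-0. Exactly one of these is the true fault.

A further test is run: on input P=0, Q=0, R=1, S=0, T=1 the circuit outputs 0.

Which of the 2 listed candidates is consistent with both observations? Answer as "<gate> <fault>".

U7 stuck-at-0

Evaluate each candidate on input P=0, Q=0, R=1, S=0, T=1:
  U8 stuck-at-1: U0=0, U1=1, U2=1, U3=0, U4=0, U5=0, U6=1, U7=1, U8=1 [stuck-at-1], U9=1 → 1 — eliminated
  U7 stuck-at-0: U0=0, U1=1, U2=1, U3=0, U4=0, U5=0, U6=1, U7=0 [stuck-at-0], U8=0, U9=0 → 0 — matches
Only U7 stuck-at-0 reproduces the observed 0.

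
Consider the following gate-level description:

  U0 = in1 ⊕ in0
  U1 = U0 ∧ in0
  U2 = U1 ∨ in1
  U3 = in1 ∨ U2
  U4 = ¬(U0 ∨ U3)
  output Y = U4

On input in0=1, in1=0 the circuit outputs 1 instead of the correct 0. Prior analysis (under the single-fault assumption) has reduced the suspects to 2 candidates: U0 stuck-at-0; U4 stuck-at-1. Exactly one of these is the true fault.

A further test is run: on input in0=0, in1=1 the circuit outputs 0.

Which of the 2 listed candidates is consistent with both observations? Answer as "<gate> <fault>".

Evaluate each candidate on input in0=0, in1=1:
  U0 stuck-at-0: U0=0 [stuck-at-0], U1=0, U2=1, U3=1, U4=0 → 0 — matches
  U4 stuck-at-1: U0=1, U1=0, U2=1, U3=1, U4=1 [stuck-at-1] → 1 — eliminated
Only U0 stuck-at-0 reproduces the observed 0.

U0 stuck-at-0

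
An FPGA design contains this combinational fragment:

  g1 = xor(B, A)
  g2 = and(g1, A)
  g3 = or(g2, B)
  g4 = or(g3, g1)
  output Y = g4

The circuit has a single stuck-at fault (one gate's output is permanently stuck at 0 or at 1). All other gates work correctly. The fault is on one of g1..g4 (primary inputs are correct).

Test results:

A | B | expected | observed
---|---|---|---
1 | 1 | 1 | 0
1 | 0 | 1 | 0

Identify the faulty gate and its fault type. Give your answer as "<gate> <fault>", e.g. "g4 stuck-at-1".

Fault-free values for test 1 (A=1, B=1): g1=0, g2=0, g3=1, g4=1, giving Y=1. Observed 0.
Test 1: faults giving observed 0 are {g3 stuck-at-0, g4 stuck-at-0}.
Test 2 (A=1, B=0): fault-free g1=1, g2=1, g3=1, g4=1 → 1; observed 0. Eliminates g3 stuck-at-0.
Only g4 stuck-at-0 is consistent with every test.

g4 stuck-at-0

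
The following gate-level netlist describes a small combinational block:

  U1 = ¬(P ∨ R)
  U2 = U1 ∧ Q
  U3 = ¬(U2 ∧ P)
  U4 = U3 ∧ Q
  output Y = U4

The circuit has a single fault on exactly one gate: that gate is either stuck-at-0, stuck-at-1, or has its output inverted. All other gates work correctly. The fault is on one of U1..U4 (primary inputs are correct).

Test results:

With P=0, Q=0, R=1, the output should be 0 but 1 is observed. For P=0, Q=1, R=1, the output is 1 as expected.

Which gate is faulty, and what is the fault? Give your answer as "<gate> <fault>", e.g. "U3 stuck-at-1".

U4 stuck-at-1

Fault-free values for test 1 (P=0, Q=0, R=1): U1=0, U2=0, U3=1, U4=0, giving Y=0. Observed 1.
Test 1: faults giving observed 1 are {U4 stuck-at-1, U4 inverted output}.
Test 2 (P=0, Q=1, R=1): fault-free U1=0, U2=0, U3=1, U4=1 → 1; observed 1. Eliminates U4 inverted output.
Only U4 stuck-at-1 is consistent with every test.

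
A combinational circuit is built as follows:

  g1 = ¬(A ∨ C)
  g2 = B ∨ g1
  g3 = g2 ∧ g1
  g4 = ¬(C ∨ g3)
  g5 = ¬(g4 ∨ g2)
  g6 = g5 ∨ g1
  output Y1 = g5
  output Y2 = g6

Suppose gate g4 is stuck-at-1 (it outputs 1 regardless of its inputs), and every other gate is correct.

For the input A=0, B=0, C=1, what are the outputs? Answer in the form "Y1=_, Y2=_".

Y1=0, Y2=0

Propagate with g4 forced: g1=0, g2=0, g3=0, g4=1 [stuck-at-1], g5=0, g6=0.
So the outputs are Y1=0, Y2=0. (Without the fault they would be Y1=1, Y2=1.)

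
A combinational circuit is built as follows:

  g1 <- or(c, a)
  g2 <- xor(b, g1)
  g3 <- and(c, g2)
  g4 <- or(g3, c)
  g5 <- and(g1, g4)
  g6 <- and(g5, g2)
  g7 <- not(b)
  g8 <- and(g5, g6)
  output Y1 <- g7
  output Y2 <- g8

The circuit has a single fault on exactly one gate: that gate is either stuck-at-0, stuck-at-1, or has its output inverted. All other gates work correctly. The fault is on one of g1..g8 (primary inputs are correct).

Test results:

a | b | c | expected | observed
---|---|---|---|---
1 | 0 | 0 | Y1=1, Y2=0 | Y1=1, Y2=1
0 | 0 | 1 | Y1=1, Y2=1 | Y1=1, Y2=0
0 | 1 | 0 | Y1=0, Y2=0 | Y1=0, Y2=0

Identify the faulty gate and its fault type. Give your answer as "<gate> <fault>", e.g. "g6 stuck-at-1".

Fault-free values for test 1 (a=1, b=0, c=0): g1=1, g2=1, g3=0, g4=0, g5=0, g6=0, g7=1, g8=0, giving Y1=1, Y2=0. Observed Y1=1, Y2=1.
Test 1: faults giving observed Y1=1, Y2=1 are {g3 stuck-at-1, g3 inverted output, g4 stuck-at-1, g4 inverted output, g5 stuck-at-1, g5 inverted output, g8 stuck-at-1, g8 inverted output}.
Test 2 (a=0, b=0, c=1): fault-free g1=1, g2=1, g3=1, g4=1, g5=1, g6=1, g7=1, g8=1 → Y1=1, Y2=1; observed Y1=1, Y2=0. Eliminates g3 stuck-at-1, g3 inverted output, g4 stuck-at-1, g5 stuck-at-1, g8 stuck-at-1.
Test 3 (a=0, b=1, c=0): fault-free g1=0, g2=1, g3=0, g4=0, g5=0, g6=0, g7=0, g8=0 → Y1=0, Y2=0; observed Y1=0, Y2=0. Eliminates g5 inverted output, g8 inverted output.
Only g4 inverted output is consistent with every test.

g4 inverted output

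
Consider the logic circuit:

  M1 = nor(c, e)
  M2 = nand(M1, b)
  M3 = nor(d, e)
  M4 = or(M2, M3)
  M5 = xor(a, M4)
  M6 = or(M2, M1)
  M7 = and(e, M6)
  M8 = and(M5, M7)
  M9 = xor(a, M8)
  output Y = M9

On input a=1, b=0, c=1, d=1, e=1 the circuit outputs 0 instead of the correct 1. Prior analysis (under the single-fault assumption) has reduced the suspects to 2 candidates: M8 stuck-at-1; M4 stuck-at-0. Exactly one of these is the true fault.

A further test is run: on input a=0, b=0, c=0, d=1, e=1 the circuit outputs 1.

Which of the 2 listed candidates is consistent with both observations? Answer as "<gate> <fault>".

Evaluate each candidate on input a=0, b=0, c=0, d=1, e=1:
  M8 stuck-at-1: M1=0, M2=1, M3=0, M4=1, M5=1, M6=1, M7=1, M8=1 [stuck-at-1], M9=1 → 1 — matches
  M4 stuck-at-0: M1=0, M2=1, M3=0, M4=0 [stuck-at-0], M5=0, M6=1, M7=1, M8=0, M9=0 → 0 — eliminated
Only M8 stuck-at-1 reproduces the observed 1.

M8 stuck-at-1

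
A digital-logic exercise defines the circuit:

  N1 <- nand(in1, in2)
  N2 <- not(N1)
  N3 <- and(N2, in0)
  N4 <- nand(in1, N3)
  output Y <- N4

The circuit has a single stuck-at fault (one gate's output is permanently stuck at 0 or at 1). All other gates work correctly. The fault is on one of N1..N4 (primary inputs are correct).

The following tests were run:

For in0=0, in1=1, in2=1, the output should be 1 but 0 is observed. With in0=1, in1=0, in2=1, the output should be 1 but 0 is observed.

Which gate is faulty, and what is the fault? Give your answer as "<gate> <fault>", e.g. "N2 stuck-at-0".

N4 stuck-at-0

Fault-free values for test 1 (in0=0, in1=1, in2=1): N1=0, N2=1, N3=0, N4=1, giving Y=1. Observed 0.
Test 1: faults giving observed 0 are {N3 stuck-at-1, N4 stuck-at-0}.
Test 2 (in0=1, in1=0, in2=1): fault-free N1=1, N2=0, N3=0, N4=1 → 1; observed 0. Eliminates N3 stuck-at-1.
Only N4 stuck-at-0 is consistent with every test.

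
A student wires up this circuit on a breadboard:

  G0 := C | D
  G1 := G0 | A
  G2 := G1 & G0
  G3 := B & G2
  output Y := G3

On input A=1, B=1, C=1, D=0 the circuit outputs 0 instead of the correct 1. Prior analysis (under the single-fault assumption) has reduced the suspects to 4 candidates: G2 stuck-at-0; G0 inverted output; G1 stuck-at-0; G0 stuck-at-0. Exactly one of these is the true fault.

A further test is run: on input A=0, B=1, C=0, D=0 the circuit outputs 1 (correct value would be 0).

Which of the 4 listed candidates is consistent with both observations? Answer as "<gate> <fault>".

G0 inverted output

Evaluate each candidate on input A=0, B=1, C=0, D=0:
  G2 stuck-at-0: G0=0, G1=0, G2=0 [stuck-at-0], G3=0 → 0 — eliminated
  G0 inverted output: G0=1 [inverted output], G1=1, G2=1, G3=1 → 1 — matches
  G1 stuck-at-0: G0=0, G1=0 [stuck-at-0], G2=0, G3=0 → 0 — eliminated
  G0 stuck-at-0: G0=0 [stuck-at-0], G1=0, G2=0, G3=0 → 0 — eliminated
Only G0 inverted output reproduces the observed 1.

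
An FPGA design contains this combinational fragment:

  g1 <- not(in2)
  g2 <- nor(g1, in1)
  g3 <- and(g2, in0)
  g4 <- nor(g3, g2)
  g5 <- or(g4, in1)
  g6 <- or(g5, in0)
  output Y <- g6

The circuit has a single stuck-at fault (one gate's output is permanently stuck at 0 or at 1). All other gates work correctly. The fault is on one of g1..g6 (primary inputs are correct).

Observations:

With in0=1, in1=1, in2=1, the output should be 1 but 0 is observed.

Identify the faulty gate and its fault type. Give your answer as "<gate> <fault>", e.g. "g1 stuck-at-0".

Fault-free values for test 1 (in0=1, in1=1, in2=1): g1=0, g2=0, g3=0, g4=1, g5=1, g6=1, giving Y=1. Observed 0.
Test 1: faults giving observed 0 are {g6 stuck-at-0}.
Only g6 stuck-at-0 is consistent with every test.

g6 stuck-at-0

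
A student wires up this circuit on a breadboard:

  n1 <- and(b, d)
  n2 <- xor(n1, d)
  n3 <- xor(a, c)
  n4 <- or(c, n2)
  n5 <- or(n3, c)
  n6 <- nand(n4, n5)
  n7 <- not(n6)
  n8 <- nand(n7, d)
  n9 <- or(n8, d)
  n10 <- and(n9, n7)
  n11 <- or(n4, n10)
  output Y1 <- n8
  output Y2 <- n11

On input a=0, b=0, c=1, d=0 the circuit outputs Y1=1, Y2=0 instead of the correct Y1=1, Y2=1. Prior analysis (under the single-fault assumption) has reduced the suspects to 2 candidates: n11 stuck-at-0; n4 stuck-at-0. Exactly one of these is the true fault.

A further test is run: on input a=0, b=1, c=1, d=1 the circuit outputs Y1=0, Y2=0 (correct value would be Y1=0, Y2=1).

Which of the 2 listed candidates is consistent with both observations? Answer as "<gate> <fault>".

Evaluate each candidate on input a=0, b=1, c=1, d=1:
  n11 stuck-at-0: n1=1, n2=0, n3=1, n4=1, n5=1, n6=0, n7=1, n8=0, n9=1, n10=1, n11=0 [stuck-at-0] → Y1=0, Y2=0 — matches
  n4 stuck-at-0: n1=1, n2=0, n3=1, n4=0 [stuck-at-0], n5=1, n6=1, n7=0, n8=1, n9=1, n10=0, n11=0 → Y1=1, Y2=0 — eliminated
Only n11 stuck-at-0 reproduces the observed Y1=0, Y2=0.

n11 stuck-at-0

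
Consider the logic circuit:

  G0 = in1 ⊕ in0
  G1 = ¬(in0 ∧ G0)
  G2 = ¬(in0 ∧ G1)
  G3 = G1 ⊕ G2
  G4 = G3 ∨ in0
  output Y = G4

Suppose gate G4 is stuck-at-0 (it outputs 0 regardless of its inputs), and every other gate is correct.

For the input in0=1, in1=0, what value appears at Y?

0

Propagate with G4 forced: G0=1, G1=0, G2=1, G3=1, G4=0 [stuck-at-0].
So Y = 0. (Without the fault it would be 1.)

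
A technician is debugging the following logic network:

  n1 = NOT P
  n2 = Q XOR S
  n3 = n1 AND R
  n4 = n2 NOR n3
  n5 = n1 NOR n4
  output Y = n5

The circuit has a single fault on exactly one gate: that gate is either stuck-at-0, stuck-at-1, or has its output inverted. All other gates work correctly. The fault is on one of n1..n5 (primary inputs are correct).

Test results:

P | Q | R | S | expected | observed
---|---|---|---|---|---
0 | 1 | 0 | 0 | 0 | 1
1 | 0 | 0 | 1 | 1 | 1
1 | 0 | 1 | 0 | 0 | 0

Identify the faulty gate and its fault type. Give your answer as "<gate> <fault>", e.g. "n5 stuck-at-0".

Fault-free values for test 1 (P=0, Q=1, R=0, S=0): n1=1, n2=1, n3=0, n4=0, n5=0, giving Y=0. Observed 1.
Test 1: faults giving observed 1 are {n1 stuck-at-0, n1 inverted output, n5 stuck-at-1, n5 inverted output}.
Test 2 (P=1, Q=0, R=0, S=1): fault-free n1=0, n2=1, n3=0, n4=0, n5=1 → 1; observed 1. Eliminates n1 inverted output, n5 inverted output.
Test 3 (P=1, Q=0, R=1, S=0): fault-free n1=0, n2=0, n3=0, n4=1, n5=0 → 0; observed 0. Eliminates n5 stuck-at-1.
Only n1 stuck-at-0 is consistent with every test.

n1 stuck-at-0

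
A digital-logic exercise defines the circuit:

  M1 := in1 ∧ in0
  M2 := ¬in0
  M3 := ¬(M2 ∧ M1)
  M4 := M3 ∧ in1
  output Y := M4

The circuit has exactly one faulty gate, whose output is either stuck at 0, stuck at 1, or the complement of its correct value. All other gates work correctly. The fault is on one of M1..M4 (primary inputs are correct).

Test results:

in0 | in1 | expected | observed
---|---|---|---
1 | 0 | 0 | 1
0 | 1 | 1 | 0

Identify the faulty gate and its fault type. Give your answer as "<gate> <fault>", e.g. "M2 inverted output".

Fault-free values for test 1 (in0=1, in1=0): M1=0, M2=0, M3=1, M4=0, giving Y=0. Observed 1.
Test 1: faults giving observed 1 are {M4 stuck-at-1, M4 inverted output}.
Test 2 (in0=0, in1=1): fault-free M1=0, M2=1, M3=1, M4=1 → 1; observed 0. Eliminates M4 stuck-at-1.
Only M4 inverted output is consistent with every test.

M4 inverted output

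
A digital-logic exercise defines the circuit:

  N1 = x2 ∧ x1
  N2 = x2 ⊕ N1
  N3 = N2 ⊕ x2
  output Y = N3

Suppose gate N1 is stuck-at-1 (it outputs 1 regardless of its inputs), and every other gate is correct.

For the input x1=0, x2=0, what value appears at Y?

Propagate with N1 forced: N1=1 [stuck-at-1], N2=1, N3=1.
So Y = 1. (Without the fault it would be 0.)

1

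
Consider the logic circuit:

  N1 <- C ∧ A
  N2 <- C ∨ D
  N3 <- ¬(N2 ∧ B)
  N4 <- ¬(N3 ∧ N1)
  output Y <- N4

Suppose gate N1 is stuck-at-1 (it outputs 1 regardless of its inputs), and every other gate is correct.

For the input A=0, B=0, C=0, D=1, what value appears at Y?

Propagate with N1 forced: N1=1 [stuck-at-1], N2=1, N3=1, N4=0.
So Y = 0. (Without the fault it would be 1.)

0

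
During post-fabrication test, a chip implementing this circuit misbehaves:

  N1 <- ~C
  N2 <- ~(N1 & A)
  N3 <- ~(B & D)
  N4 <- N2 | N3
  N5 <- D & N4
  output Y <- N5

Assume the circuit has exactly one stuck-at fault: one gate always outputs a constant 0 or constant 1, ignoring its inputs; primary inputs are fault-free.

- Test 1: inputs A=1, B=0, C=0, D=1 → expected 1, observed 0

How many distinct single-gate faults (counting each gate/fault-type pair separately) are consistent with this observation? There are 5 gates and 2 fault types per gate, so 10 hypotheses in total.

3

Fault-free: N1=1, N2=0, N3=1, N4=1, N5=1 → 1. Observed 0.
  N1 stuck-at-0: output 1 ✗
  N1 stuck-at-1: output 1 ✗
  N2 stuck-at-0: output 1 ✗
  N2 stuck-at-1: output 1 ✗
  N3 stuck-at-0: output 0 ✓
  N3 stuck-at-1: output 1 ✗
  N4 stuck-at-0: output 0 ✓
  N4 stuck-at-1: output 1 ✗
  N5 stuck-at-0: output 0 ✓
  N5 stuck-at-1: output 1 ✗
Consistent faults: {N3 stuck-at-0, N4 stuck-at-0, N5 stuck-at-0} — 3 in all.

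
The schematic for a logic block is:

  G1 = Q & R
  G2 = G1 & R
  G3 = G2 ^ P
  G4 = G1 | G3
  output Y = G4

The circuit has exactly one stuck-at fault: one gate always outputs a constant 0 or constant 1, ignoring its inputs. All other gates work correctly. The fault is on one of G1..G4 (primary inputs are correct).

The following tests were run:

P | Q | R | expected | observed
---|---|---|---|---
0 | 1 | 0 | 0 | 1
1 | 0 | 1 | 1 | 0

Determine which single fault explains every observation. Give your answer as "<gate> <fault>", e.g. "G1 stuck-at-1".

G2 stuck-at-1

Fault-free values for test 1 (P=0, Q=1, R=0): G1=0, G2=0, G3=0, G4=0, giving Y=0. Observed 1.
Test 1: faults giving observed 1 are {G1 stuck-at-1, G2 stuck-at-1, G3 stuck-at-1, G4 stuck-at-1}.
Test 2 (P=1, Q=0, R=1): fault-free G1=0, G2=0, G3=1, G4=1 → 1; observed 0. Eliminates G1 stuck-at-1, G3 stuck-at-1, G4 stuck-at-1.
Only G2 stuck-at-1 is consistent with every test.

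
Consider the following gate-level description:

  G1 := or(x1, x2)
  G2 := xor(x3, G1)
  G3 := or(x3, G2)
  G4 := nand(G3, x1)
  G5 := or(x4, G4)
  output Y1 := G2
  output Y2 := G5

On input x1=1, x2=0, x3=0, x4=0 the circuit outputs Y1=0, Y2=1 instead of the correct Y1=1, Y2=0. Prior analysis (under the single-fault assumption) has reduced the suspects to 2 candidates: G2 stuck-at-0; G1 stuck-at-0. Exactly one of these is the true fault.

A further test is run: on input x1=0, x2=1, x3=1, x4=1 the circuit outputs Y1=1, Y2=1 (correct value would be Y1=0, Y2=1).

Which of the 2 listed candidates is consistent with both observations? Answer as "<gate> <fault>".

Evaluate each candidate on input x1=0, x2=1, x3=1, x4=1:
  G2 stuck-at-0: G1=1, G2=0 [stuck-at-0], G3=1, G4=1, G5=1 → Y1=0, Y2=1 — eliminated
  G1 stuck-at-0: G1=0 [stuck-at-0], G2=1, G3=1, G4=1, G5=1 → Y1=1, Y2=1 — matches
Only G1 stuck-at-0 reproduces the observed Y1=1, Y2=1.

G1 stuck-at-0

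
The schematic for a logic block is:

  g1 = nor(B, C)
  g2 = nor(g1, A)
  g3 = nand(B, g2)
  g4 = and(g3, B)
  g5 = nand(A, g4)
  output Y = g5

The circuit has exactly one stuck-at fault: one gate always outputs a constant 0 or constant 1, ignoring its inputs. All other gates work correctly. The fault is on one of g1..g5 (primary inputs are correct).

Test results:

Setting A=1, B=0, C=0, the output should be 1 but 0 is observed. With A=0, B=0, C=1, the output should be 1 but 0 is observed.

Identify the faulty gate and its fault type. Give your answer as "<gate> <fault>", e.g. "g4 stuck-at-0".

Fault-free values for test 1 (A=1, B=0, C=0): g1=1, g2=0, g3=1, g4=0, g5=1, giving Y=1. Observed 0.
Test 1: faults giving observed 0 are {g4 stuck-at-1, g5 stuck-at-0}.
Test 2 (A=0, B=0, C=1): fault-free g1=0, g2=1, g3=1, g4=0, g5=1 → 1; observed 0. Eliminates g4 stuck-at-1.
Only g5 stuck-at-0 is consistent with every test.

g5 stuck-at-0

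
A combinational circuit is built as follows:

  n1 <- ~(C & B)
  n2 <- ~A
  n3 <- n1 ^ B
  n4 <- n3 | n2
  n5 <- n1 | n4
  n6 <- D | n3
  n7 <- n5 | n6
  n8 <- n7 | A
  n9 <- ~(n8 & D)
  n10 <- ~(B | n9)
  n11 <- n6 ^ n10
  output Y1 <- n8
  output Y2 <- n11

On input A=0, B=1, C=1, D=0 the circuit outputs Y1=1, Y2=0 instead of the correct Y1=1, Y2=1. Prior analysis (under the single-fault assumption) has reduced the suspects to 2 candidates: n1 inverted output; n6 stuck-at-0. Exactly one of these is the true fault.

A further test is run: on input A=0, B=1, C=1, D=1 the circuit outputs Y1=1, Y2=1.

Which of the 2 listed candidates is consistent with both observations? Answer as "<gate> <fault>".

Evaluate each candidate on input A=0, B=1, C=1, D=1:
  n1 inverted output: n1=1 [inverted output], n2=1, n3=0, n4=1, n5=1, n6=1, n7=1, n8=1, n9=0, n10=0, n11=1 → Y1=1, Y2=1 — matches
  n6 stuck-at-0: n1=0, n2=1, n3=1, n4=1, n5=1, n6=0 [stuck-at-0], n7=1, n8=1, n9=0, n10=0, n11=0 → Y1=1, Y2=0 — eliminated
Only n1 inverted output reproduces the observed Y1=1, Y2=1.

n1 inverted output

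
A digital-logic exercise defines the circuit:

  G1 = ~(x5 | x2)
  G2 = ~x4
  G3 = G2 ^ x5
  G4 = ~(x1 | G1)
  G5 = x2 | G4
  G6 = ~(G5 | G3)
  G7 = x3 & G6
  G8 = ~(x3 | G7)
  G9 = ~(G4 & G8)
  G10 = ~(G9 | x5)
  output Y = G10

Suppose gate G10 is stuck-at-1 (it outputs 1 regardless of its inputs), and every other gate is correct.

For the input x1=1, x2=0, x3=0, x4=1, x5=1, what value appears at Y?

1

Propagate with G10 forced: G1=0, G2=0, G3=1, G4=0, G5=0, G6=0, G7=0, G8=1, G9=1, G10=1 [stuck-at-1].
So Y = 1. (Without the fault it would be 0.)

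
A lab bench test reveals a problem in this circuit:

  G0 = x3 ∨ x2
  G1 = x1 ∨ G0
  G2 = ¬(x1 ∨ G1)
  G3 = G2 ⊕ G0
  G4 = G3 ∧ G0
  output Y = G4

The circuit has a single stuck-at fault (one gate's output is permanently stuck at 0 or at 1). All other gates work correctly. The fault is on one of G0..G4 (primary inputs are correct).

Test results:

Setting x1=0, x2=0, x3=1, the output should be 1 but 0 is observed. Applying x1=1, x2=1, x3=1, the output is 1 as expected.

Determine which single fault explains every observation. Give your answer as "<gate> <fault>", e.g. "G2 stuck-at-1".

Fault-free values for test 1 (x1=0, x2=0, x3=1): G0=1, G1=1, G2=0, G3=1, G4=1, giving Y=1. Observed 0.
Test 1: faults giving observed 0 are {G0 stuck-at-0, G1 stuck-at-0, G2 stuck-at-1, G3 stuck-at-0, G4 stuck-at-0}.
Test 2 (x1=1, x2=1, x3=1): fault-free G0=1, G1=1, G2=0, G3=1, G4=1 → 1; observed 1. Eliminates G0 stuck-at-0, G2 stuck-at-1, G3 stuck-at-0, G4 stuck-at-0.
Only G1 stuck-at-0 is consistent with every test.

G1 stuck-at-0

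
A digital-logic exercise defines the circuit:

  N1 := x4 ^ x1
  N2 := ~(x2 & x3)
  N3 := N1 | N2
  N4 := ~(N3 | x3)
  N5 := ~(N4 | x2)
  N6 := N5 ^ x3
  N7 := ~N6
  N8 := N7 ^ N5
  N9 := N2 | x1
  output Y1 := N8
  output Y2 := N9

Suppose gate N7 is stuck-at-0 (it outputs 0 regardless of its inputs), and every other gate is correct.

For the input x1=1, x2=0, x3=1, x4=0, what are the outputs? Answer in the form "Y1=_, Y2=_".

Y1=1, Y2=1

Propagate with N7 forced: N1=1, N2=1, N3=1, N4=0, N5=1, N6=0, N7=0 [stuck-at-0], N8=1, N9=1.
So the outputs are Y1=1, Y2=1. (Without the fault they would be Y1=0, Y2=1.)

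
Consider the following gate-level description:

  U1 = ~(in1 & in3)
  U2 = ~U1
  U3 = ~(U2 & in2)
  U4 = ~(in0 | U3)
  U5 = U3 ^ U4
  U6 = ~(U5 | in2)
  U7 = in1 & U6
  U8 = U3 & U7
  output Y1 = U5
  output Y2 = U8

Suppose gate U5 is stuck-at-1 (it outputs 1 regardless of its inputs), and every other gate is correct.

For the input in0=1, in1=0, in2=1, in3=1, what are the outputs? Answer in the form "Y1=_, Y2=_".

Propagate with U5 forced: U1=1, U2=0, U3=1, U4=0, U5=1 [stuck-at-1], U6=0, U7=0, U8=0.
So the outputs are Y1=1, Y2=0. (Same as the fault-free value — the fault is masked on this input.)

Y1=1, Y2=0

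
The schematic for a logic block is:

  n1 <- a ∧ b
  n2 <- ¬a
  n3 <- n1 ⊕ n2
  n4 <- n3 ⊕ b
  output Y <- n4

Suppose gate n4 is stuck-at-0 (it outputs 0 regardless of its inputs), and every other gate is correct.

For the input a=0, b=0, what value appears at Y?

Propagate with n4 forced: n1=0, n2=1, n3=1, n4=0 [stuck-at-0].
So Y = 0. (Without the fault it would be 1.)

0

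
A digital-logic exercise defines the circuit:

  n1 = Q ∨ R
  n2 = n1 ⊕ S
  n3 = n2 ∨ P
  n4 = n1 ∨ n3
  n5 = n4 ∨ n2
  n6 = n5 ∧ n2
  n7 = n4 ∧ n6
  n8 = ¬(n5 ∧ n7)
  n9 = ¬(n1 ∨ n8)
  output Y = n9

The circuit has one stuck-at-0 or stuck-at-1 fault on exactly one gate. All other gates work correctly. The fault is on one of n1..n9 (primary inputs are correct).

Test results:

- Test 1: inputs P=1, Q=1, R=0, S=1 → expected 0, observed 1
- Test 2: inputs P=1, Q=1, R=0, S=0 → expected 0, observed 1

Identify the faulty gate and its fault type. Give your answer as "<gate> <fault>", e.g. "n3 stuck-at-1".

Fault-free values for test 1 (P=1, Q=1, R=0, S=1): n1=1, n2=0, n3=1, n4=1, n5=1, n6=0, n7=0, n8=1, n9=0, giving Y=0. Observed 1.
Test 1: faults giving observed 1 are {n1 stuck-at-0, n9 stuck-at-1}.
Test 2 (P=1, Q=1, R=0, S=0): fault-free n1=1, n2=1, n3=1, n4=1, n5=1, n6=1, n7=1, n8=0, n9=0 → 0; observed 1. Eliminates n1 stuck-at-0.
Only n9 stuck-at-1 is consistent with every test.

n9 stuck-at-1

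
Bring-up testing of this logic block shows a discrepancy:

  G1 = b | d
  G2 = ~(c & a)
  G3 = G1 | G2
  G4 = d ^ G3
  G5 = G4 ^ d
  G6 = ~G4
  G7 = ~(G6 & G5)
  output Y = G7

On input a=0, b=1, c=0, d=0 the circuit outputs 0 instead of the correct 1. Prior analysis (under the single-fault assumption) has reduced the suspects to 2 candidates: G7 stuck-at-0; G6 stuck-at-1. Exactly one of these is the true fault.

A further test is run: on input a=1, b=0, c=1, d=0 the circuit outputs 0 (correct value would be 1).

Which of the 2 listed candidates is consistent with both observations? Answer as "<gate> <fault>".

Evaluate each candidate on input a=1, b=0, c=1, d=0:
  G7 stuck-at-0: G1=0, G2=0, G3=0, G4=0, G5=0, G6=1, G7=0 [stuck-at-0] → 0 — matches
  G6 stuck-at-1: G1=0, G2=0, G3=0, G4=0, G5=0, G6=1 [stuck-at-1], G7=1 → 1 — eliminated
Only G7 stuck-at-0 reproduces the observed 0.

G7 stuck-at-0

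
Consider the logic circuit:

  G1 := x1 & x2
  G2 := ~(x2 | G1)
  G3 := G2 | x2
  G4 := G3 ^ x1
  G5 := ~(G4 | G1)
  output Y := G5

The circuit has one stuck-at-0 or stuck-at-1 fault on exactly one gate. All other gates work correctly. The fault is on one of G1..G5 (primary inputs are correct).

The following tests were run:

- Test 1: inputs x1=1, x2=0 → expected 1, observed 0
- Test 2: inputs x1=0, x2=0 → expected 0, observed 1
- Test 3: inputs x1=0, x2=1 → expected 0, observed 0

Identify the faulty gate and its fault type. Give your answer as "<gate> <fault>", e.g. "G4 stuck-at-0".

Fault-free values for test 1 (x1=1, x2=0): G1=0, G2=1, G3=1, G4=0, G5=1, giving Y=1. Observed 0.
Test 1: faults giving observed 0 are {G1 stuck-at-1, G2 stuck-at-0, G3 stuck-at-0, G4 stuck-at-1, G5 stuck-at-0}.
Test 2 (x1=0, x2=0): fault-free G1=0, G2=1, G3=1, G4=1, G5=0 → 0; observed 1. Eliminates G1 stuck-at-1, G4 stuck-at-1, G5 stuck-at-0.
Test 3 (x1=0, x2=1): fault-free G1=0, G2=0, G3=1, G4=1, G5=0 → 0; observed 0. Eliminates G3 stuck-at-0.
Only G2 stuck-at-0 is consistent with every test.

G2 stuck-at-0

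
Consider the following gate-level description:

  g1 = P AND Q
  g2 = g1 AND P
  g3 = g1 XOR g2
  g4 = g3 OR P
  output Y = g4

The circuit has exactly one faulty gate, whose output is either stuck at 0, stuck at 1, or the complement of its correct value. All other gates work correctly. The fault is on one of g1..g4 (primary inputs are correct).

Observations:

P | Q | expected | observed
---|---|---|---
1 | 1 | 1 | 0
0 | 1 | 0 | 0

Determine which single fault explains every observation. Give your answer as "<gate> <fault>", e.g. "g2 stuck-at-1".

g4 stuck-at-0

Fault-free values for test 1 (P=1, Q=1): g1=1, g2=1, g3=0, g4=1, giving Y=1. Observed 0.
Test 1: faults giving observed 0 are {g4 stuck-at-0, g4 inverted output}.
Test 2 (P=0, Q=1): fault-free g1=0, g2=0, g3=0, g4=0 → 0; observed 0. Eliminates g4 inverted output.
Only g4 stuck-at-0 is consistent with every test.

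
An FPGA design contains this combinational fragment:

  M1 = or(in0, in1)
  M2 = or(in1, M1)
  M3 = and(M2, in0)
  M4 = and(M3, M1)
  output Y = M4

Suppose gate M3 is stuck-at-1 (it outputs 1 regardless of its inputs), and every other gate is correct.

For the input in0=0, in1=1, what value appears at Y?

Propagate with M3 forced: M1=1, M2=1, M3=1 [stuck-at-1], M4=1.
So Y = 1. (Without the fault it would be 0.)

1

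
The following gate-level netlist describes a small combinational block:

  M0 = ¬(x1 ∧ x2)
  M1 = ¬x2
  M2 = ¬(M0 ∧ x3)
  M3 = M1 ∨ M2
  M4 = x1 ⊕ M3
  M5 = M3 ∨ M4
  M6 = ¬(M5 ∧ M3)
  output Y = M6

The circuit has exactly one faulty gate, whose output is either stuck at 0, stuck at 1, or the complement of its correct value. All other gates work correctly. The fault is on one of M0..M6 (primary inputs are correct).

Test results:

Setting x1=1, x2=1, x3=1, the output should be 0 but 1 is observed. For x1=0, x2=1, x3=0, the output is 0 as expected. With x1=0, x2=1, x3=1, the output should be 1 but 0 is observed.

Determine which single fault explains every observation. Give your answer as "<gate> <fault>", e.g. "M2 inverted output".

M0 inverted output

Fault-free values for test 1 (x1=1, x2=1, x3=1): M0=0, M1=0, M2=1, M3=1, M4=0, M5=1, M6=0, giving Y=0. Observed 1.
Test 1: faults giving observed 1 are {M0 stuck-at-1, M0 inverted output, M2 stuck-at-0, M2 inverted output, M3 stuck-at-0, M3 inverted output, M5 stuck-at-0, M5 inverted output, M6 stuck-at-1, M6 inverted output}.
Test 2 (x1=0, x2=1, x3=0): fault-free M0=1, M1=0, M2=1, M3=1, M4=1, M5=1, M6=0 → 0; observed 0. Eliminates M2 stuck-at-0, M2 inverted output, M3 stuck-at-0, M3 inverted output, M5 stuck-at-0, M5 inverted output, M6 stuck-at-1, M6 inverted output.
Test 3 (x1=0, x2=1, x3=1): fault-free M0=1, M1=0, M2=0, M3=0, M4=0, M5=0, M6=1 → 1; observed 0. Eliminates M0 stuck-at-1.
Only M0 inverted output is consistent with every test.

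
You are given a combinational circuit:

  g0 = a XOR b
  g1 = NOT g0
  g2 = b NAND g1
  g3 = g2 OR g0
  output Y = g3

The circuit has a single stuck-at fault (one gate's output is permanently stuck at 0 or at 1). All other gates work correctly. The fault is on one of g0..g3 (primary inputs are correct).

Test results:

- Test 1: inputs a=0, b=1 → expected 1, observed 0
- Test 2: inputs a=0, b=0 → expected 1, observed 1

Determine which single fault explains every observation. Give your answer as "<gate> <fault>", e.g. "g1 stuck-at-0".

Fault-free values for test 1 (a=0, b=1): g0=1, g1=0, g2=1, g3=1, giving Y=1. Observed 0.
Test 1: faults giving observed 0 are {g0 stuck-at-0, g3 stuck-at-0}.
Test 2 (a=0, b=0): fault-free g0=0, g1=1, g2=1, g3=1 → 1; observed 1. Eliminates g3 stuck-at-0.
Only g0 stuck-at-0 is consistent with every test.

g0 stuck-at-0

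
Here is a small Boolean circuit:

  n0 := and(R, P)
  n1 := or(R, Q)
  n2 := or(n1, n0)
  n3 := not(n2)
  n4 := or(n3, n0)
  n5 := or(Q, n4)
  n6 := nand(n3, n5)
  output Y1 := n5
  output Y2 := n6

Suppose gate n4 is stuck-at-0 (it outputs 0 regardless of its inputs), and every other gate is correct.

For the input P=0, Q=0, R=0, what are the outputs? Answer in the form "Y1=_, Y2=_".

Y1=0, Y2=1

Propagate with n4 forced: n0=0, n1=0, n2=0, n3=1, n4=0 [stuck-at-0], n5=0, n6=1.
So the outputs are Y1=0, Y2=1. (Without the fault they would be Y1=1, Y2=0.)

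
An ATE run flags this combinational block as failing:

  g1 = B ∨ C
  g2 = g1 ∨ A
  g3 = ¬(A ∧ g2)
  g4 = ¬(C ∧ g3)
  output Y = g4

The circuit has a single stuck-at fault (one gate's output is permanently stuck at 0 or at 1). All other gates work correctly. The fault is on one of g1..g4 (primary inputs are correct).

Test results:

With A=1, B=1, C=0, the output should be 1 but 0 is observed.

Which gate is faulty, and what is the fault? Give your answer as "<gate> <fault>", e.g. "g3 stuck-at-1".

g4 stuck-at-0

Fault-free values for test 1 (A=1, B=1, C=0): g1=1, g2=1, g3=0, g4=1, giving Y=1. Observed 0.
Test 1: faults giving observed 0 are {g4 stuck-at-0}.
Only g4 stuck-at-0 is consistent with every test.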